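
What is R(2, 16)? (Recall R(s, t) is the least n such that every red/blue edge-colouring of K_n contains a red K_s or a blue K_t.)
R(2, 16) = 16

R(2, k) = k for all k ≥ 2: in a 2-colouring of K_k, either some edge is red (a red K_2) or all edges are blue (a blue K_k). And K_{15} coloured all-blue has no blue K_16, so R(2, 16) > 15. Hence R(2, 16) = 16.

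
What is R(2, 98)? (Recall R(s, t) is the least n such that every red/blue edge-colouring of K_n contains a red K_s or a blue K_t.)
R(2, 98) = 98

R(2, k) = k for all k ≥ 2: in a 2-colouring of K_k, either some edge is red (a red K_2) or all edges are blue (a blue K_k). And K_{97} coloured all-blue has no blue K_98, so R(2, 98) > 97. Hence R(2, 98) = 98.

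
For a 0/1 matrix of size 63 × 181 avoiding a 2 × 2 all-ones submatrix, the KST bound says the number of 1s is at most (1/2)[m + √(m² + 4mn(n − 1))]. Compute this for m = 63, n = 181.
z(63, 181; 2, 2) ≤ (1/2)[63 + √(63² + 4·63·181·180)] = (1/2)[63 + √8214129] = 1464.5151

Kővári–Sós–Turán: let r_1, ..., r_63 be the row sums and z = Σ r_i the total number of 1s. Each pair of columns can share at most one row with both entries 1 (else a 2×2 all-ones block appears), so Σ_i C(r_i, 2) ≤ C(181, 2) = 16290. By convexity Σ_i C(r_i, 2) ≥ 63·C(z/63, 2) = z(z − 63)/(2·63), giving z² − 63z − 63·181·180 ≤ 0 and hence z ≤ (1/2)[63 + √(3969 + 4·2052540)] = (1/2)[63 + √8214129] ≈ (1/2)(63 + 2866.0302) = 1464.5151.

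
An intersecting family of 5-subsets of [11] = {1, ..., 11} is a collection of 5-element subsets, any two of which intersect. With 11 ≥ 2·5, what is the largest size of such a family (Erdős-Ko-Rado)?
max |F| = C(10, 4) = 210

The Erdős-Ko-Rado theorem states: for n ≥ 2k, an intersecting family of k-subsets of an n-element set has size at most C(n − 1, k − 1), with equality for 'star' families {A ⊆ [n] : |A| = k, i ∈ A} (fix an element i). For n = 11, k = 5: C(10, 4) = 210.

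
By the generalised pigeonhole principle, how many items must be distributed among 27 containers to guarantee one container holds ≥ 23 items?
n = (23 − 1)·27 + 1 = 595

By the generalised pigeonhole principle, to guarantee some box contains ≥ r objects we need more than (r − 1) · k objects total. Threshold: n = (r − 1) · k + 1. With r = 23 and k = 27: n = 22 · 27 + 1 = 594 + 1 = 595. For n = 594 = 22 · 27, we can put exactly 22 objects in every box, avoiding 23 in any single one — so 595 is tight.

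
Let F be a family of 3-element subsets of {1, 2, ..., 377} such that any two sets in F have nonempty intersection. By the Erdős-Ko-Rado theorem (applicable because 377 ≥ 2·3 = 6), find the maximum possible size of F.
max |F| = C(376, 2) = 70500

The Erdős-Ko-Rado theorem states: for n ≥ 2k, an intersecting family of k-subsets of an n-element set has size at most C(n − 1, k − 1), with equality for 'star' families {A ⊆ [n] : |A| = k, i ∈ A} (fix an element i). For n = 377, k = 3: C(376, 2) = 70500.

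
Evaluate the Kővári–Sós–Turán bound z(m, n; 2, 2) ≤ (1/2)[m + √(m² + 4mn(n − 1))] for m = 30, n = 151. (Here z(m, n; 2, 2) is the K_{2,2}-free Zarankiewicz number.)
z(30, 151; 2, 2) ≤ (1/2)[30 + √(30² + 4·30·151·150)] = (1/2)[30 + √2718900] = 839.4544

Kővári–Sós–Turán: let r_1, ..., r_30 be the row sums and z = Σ r_i the total number of 1s. Each pair of columns can share at most one row with both entries 1 (else a 2×2 all-ones block appears), so Σ_i C(r_i, 2) ≤ C(151, 2) = 11325. By convexity Σ_i C(r_i, 2) ≥ 30·C(z/30, 2) = z(z − 30)/(2·30), giving z² − 30z − 30·151·150 ≤ 0 and hence z ≤ (1/2)[30 + √(900 + 4·679500)] = (1/2)[30 + √2718900] ≈ (1/2)(30 + 1648.9087) = 839.4544.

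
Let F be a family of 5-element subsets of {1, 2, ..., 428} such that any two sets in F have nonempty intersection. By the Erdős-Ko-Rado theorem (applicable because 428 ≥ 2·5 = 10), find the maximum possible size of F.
max |F| = C(427, 4) = 1365780850

The Erdős-Ko-Rado theorem states: for n ≥ 2k, an intersecting family of k-subsets of an n-element set has size at most C(n − 1, k − 1), with equality for 'star' families {A ⊆ [n] : |A| = k, i ∈ A} (fix an element i). For n = 428, k = 5: C(427, 4) = 1365780850.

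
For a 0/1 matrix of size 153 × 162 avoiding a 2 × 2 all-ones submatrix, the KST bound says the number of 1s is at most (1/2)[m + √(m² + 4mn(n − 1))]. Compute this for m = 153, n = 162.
z(153, 162; 2, 2) ≤ (1/2)[153 + √(153² + 4·153·162·161)] = (1/2)[153 + √15985593] = 2075.5994

Kővári–Sós–Turán: let r_1, ..., r_153 be the row sums and z = Σ r_i the total number of 1s. Each pair of columns can share at most one row with both entries 1 (else a 2×2 all-ones block appears), so Σ_i C(r_i, 2) ≤ C(162, 2) = 13041. By convexity Σ_i C(r_i, 2) ≥ 153·C(z/153, 2) = z(z − 153)/(2·153), giving z² − 153z − 153·162·161 ≤ 0 and hence z ≤ (1/2)[153 + √(23409 + 4·3990546)] = (1/2)[153 + √15985593] ≈ (1/2)(153 + 3998.1987) = 2075.5994.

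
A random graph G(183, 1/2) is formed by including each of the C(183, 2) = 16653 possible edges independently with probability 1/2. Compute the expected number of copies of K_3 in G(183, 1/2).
E[# K_3] = C(183, 3) · (1/2)^C(3, 2) = 1004731 / 2^3 = 125591.375

For each 3-subset S of vertices (there are C(183, 3) = 1004731 such S), let X_S = 1 if S induces a K_3 (all C(3, 2) = 3 edges present). Then P(X_S = 1) = (1/2)^3 = 1/8. By linearity of expectation, E[# K_3] = C(183, 3) · (1/2)^3 = 1004731 / 8 = 125591.375.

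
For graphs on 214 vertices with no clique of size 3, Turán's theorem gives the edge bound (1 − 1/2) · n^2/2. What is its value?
Turán density bound = (1/2) · 214^2/2 = 11449

Turán's theorem: ex(n, K_{r+1}) is achieved by the complete r-partite Turán graph T(n, r) with parts as balanced as possible, and is at most (1 − 1/r) · n^2/2. For r = 2, n = 214: the density bound is (1/2) · 45796/2 = 11449. Since 2 ∣ 214, the Turán graph T(214, 2) has parts of equal size 107, and its edge count e(T(214, 2)) = 11449 attains the density bound exactly.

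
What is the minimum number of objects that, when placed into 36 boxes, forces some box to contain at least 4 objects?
n = (4 − 1)·36 + 1 = 109

By the generalised pigeonhole principle, to guarantee some box contains ≥ r objects we need more than (r − 1) · k objects total. Threshold: n = (r − 1) · k + 1. With r = 4 and k = 36: n = 3 · 36 + 1 = 108 + 1 = 109. For n = 108 = 3 · 36, we can put exactly 3 objects in every box, avoiding 4 in any single one — so 109 is tight.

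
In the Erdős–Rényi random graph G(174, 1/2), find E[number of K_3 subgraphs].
E[# K_3] = C(174, 3) · (1/2)^C(3, 2) = 862924 / 2^3 = 215731/2 = 107865.5

For each 3-subset S of vertices (there are C(174, 3) = 862924 such S), let X_S = 1 if S induces a K_3 (all C(3, 2) = 3 edges present). Then P(X_S = 1) = (1/2)^3 = 1/8. By linearity of expectation, E[# K_3] = C(174, 3) · (1/2)^3 = 862924 / 8 = 215731/2 = 107865.5.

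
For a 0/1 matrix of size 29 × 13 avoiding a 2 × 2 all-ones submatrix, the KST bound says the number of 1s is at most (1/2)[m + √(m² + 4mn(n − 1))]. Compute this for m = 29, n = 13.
z(29, 13; 2, 2) ≤ (1/2)[29 + √(29² + 4·29·13·12)] = (1/2)[29 + √18937] = 83.3059

Kővári–Sós–Turán: let r_1, ..., r_29 be the row sums and z = Σ r_i the total number of 1s. Each pair of columns can share at most one row with both entries 1 (else a 2×2 all-ones block appears), so Σ_i C(r_i, 2) ≤ C(13, 2) = 78. By convexity Σ_i C(r_i, 2) ≥ 29·C(z/29, 2) = z(z − 29)/(2·29), giving z² − 29z − 29·13·12 ≤ 0 and hence z ≤ (1/2)[29 + √(841 + 4·4524)] = (1/2)[29 + √18937] ≈ (1/2)(29 + 137.6118) = 83.3059.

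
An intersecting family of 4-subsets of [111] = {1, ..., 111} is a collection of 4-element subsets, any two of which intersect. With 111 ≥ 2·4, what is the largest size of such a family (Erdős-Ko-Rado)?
max |F| = C(110, 3) = 215820

Erdős-Ko-Rado (1961): when n ≥ 2k, max |F| = C(n−1, k−1). The bound is attained by the star {A : i ∈ A} for any fixed i ∈ [n]. Here C(111−1, 4−1) = C(110, 3) = 215820.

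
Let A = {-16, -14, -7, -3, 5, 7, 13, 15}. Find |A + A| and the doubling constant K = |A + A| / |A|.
K = |A + A| / |A| = 31/8

Enumerate A + A = {a + b : a, b ∈ A}. With |A| = 8, there are |A|^2 = 64 ordered sum pairs; collecting distinct values, A + A = {-32, -30, -28, -23, -21, -19, -17, -14, -11, -10, -9, -7, -6, -3, -2, -1, 0, 1, 2, 4, 6, 8, 10, 12, 14, 18, 20, 22, 26, 28, 30}, so |A + A| = 31. Thus K = 31/8. For comparison, the minimum possible |A + A| over all 8-element sets is 2·8 − 1 = 15 (so min K = 15/8), attained only by arithmetic progressions.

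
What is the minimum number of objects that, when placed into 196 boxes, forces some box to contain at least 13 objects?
n = (13 − 1)·196 + 1 = 2353

By the generalised pigeonhole principle, to guarantee some box contains ≥ r objects we need more than (r − 1) · k objects total. Threshold: n = (r − 1) · k + 1. With r = 13 and k = 196: n = 12 · 196 + 1 = 2352 + 1 = 2353. For n = 2352 = 12 · 196, we can put exactly 12 objects in every box, avoiding 13 in any single one — so 2353 is tight.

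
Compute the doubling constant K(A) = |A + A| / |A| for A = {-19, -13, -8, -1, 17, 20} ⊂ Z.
K = |A + A| / |A| = 20/6 = 10/3

Enumerate A + A = {a + b : a, b ∈ A}. With |A| = 6, there are |A|^2 = 36 ordered sum pairs; collecting distinct values, A + A = {-38, -32, -27, -26, -21, -20, -16, -14, -9, -2, 1, 4, 7, 9, 12, 16, 19, 34, 37, 40}, so |A + A| = 20. Thus K = 20/6 = 10/3. For comparison, the minimum possible |A + A| over all 6-element sets is 2·6 − 1 = 11 (so min K = 11/6), attained only by arithmetic progressions.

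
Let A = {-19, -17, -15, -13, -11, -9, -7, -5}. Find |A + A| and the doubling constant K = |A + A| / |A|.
K = |A + A| / |A| = 15/8

Enumerate A + A = {a + b : a, b ∈ A}. With |A| = 8, there are |A|^2 = 64 ordered sum pairs; collecting distinct values, A + A = {-38, -36, -34, -32, -30, -28, -26, -24, -22, -20, -18, -16, -14, -12, -10}, so |A + A| = 15. Thus K = 15/8. Here |A + A| = 2|A| − 1 = 15, the minimum possible — so K = 15/8 is minimal, which holds iff A is an arithmetic progression.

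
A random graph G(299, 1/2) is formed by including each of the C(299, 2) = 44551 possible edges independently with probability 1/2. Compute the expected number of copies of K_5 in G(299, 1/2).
E[# K_5] = C(299, 5) · (1/2)^C(5, 2) = 19256456934 / 2^10 = 9628228467/512 ≈ 18805133.724609

For each 5-subset S of vertices (there are C(299, 5) = 19256456934 such S), let X_S = 1 if S induces a K_5 (all C(5, 2) = 10 edges present). Then P(X_S = 1) = (1/2)^10 = 1/1024. By linearity of expectation, E[# K_5] = C(299, 5) · (1/2)^10 = 19256456934 / 1024 = 9628228467/512 ≈ 18805133.724609.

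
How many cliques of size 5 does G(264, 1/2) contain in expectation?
E[# K_5] = C(264, 5) · (1/2)^C(5, 2) = 10287114552 / 2^10 = 1285889319/128 = 10046010.3046875

For each 5-subset S of vertices (there are C(264, 5) = 10287114552 such S), let X_S = 1 if S induces a K_5 (all C(5, 2) = 10 edges present). Then P(X_S = 1) = (1/2)^10 = 1/1024. By linearity of expectation, E[# K_5] = C(264, 5) · (1/2)^10 = 10287114552 / 1024 = 1285889319/128 = 10046010.3046875.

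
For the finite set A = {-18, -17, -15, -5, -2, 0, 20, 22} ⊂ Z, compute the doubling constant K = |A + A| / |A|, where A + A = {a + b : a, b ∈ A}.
K = |A + A| / |A| = 32/8 = 4

Enumerate A + A = {a + b : a, b ∈ A}. With |A| = 8, there are |A|^2 = 64 ordered sum pairs; collecting distinct values, A + A = {-36, -35, -34, -33, -32, -30, -23, -22, -20, -19, -18, -17, -15, -10, -7, -5, -4, -2, 0, 2, 3, 4, 5, 7, 15, 17, 18, 20, 22, 40, 42, 44}, so |A + A| = 32. Thus K = 32/8 = 4. For comparison, the minimum possible |A + A| over all 8-element sets is 2·8 − 1 = 15 (so min K = 15/8), attained only by arithmetic progressions.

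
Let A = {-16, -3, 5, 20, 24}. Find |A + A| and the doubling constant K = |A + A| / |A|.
K = |A + A| / |A| = 15/5 = 3

Enumerate A + A = {a + b : a, b ∈ A}. With |A| = 5, there are |A|^2 = 25 ordered sum pairs; collecting distinct values, A + A = {-32, -19, -11, -6, 2, 4, 8, 10, 17, 21, 25, 29, 40, 44, 48}, so |A + A| = 15. Thus K = 15/5 = 3. For comparison, the minimum possible |A + A| over all 5-element sets is 2·5 − 1 = 9 (so min K = 9/5), attained only by arithmetic progressions.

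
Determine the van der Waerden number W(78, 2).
W(78, 2) = 78 + 1 = 79

A 2-term AP is any pair of integers, so a monochromatic 2-AP exists iff some colour is used at least twice. With 78 colours, the colouring i ↦ i on {1, ..., 78} uses each colour once, avoiding any monochromatic pair, so W(78, 2) > 78. For {1, ..., 79}, pigeonhole forces two integers of the same colour, which form a monochromatic 2-AP. Hence W(78, 2) = 79.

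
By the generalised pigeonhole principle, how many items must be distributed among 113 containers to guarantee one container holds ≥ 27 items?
n = (27 − 1)·113 + 1 = 2939

By the generalised pigeonhole principle, to guarantee some box contains ≥ r objects we need more than (r − 1) · k objects total. Threshold: n = (r − 1) · k + 1. With r = 27 and k = 113: n = 26 · 113 + 1 = 2938 + 1 = 2939. For n = 2938 = 26 · 113, we can put exactly 26 objects in every box, avoiding 27 in any single one — so 2939 is tight.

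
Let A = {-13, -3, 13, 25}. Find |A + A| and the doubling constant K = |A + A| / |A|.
K = |A + A| / |A| = 10/4 = 5/2

Enumerate A + A = {a + b : a, b ∈ A}. With |A| = 4, there are |A|^2 = 16 ordered sum pairs; collecting distinct values, A + A = {-26, -16, -6, 0, 10, 12, 22, 26, 38, 50}, so |A + A| = 10. Thus K = 10/4 = 5/2. For comparison, the minimum possible |A + A| over all 4-element sets is 2·4 − 1 = 7 (so min K = 7/4), attained only by arithmetic progressions.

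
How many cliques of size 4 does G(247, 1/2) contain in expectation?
E[# K_4] = C(247, 4) · (1/2)^C(4, 2) = 151348015 / 2^6 = 2364812.734375

For each 4-subset S of vertices (there are C(247, 4) = 151348015 such S), let X_S = 1 if S induces a K_4 (all C(4, 2) = 6 edges present). Then P(X_S = 1) = (1/2)^6 = 1/64. By linearity of expectation, E[# K_4] = C(247, 4) · (1/2)^6 = 151348015 / 64 = 2364812.734375.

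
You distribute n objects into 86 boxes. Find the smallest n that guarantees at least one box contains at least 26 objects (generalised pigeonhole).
n = (26 − 1)·86 + 1 = 2151

By the generalised pigeonhole principle, to guarantee some box contains ≥ r objects we need more than (r − 1) · k objects total. Threshold: n = (r − 1) · k + 1. With r = 26 and k = 86: n = 25 · 86 + 1 = 2150 + 1 = 2151. For n = 2150 = 25 · 86, we can put exactly 25 objects in every box, avoiding 26 in any single one — so 2151 is tight.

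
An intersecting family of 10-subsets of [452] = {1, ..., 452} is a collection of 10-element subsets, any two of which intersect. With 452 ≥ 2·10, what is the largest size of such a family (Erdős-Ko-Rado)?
max |F| = C(451, 9) = 1963086637803625400

The Erdős-Ko-Rado theorem states: for n ≥ 2k, an intersecting family of k-subsets of an n-element set has size at most C(n − 1, k − 1), with equality for 'star' families {A ⊆ [n] : |A| = k, i ∈ A} (fix an element i). For n = 452, k = 10: C(451, 9) = 1963086637803625400.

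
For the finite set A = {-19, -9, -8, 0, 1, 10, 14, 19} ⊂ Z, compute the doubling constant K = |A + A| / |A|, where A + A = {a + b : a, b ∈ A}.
K = |A + A| / |A| = 27/8

Enumerate A + A = {a + b : a, b ∈ A}. With |A| = 8, there are |A|^2 = 64 ordered sum pairs; collecting distinct values, A + A = {-38, -28, -27, -19, -18, -17, -16, -9, -8, -7, -5, 0, 1, 2, 5, 6, 10, 11, 14, 15, 19, 20, 24, 28, 29, 33, 38}, so |A + A| = 27. Thus K = 27/8. For comparison, the minimum possible |A + A| over all 8-element sets is 2·8 − 1 = 15 (so min K = 15/8), attained only by arithmetic progressions.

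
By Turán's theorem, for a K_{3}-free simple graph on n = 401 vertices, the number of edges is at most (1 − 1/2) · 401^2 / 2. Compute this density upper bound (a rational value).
Turán density bound = (1/2) · 401^2/2 = 160801/4 ≈ 40200.25

Turán's theorem: ex(n, K_{r+1}) is achieved by the complete r-partite Turán graph T(n, r) with parts as balanced as possible, and is at most (1 − 1/r) · n^2/2. For r = 2, n = 401: the density bound is (1/2) · 160801/2 = 160801/4 ≈ 40200.25. The integer-valued extremum is e(T(401, 2)) = 40200, which is strictly less than the density bound 160801/4 since 2 ∤ 401 (the parts of T(401, 2) cannot all be equal).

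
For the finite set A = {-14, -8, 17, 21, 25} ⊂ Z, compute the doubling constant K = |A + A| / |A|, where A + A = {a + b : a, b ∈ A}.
K = |A + A| / |A| = 14/5

Enumerate A + A = {a + b : a, b ∈ A}. With |A| = 5, there are |A|^2 = 25 ordered sum pairs; collecting distinct values, A + A = {-28, -22, -16, 3, 7, 9, 11, 13, 17, 34, 38, 42, 46, 50}, so |A + A| = 14. Thus K = 14/5. For comparison, the minimum possible |A + A| over all 5-element sets is 2·5 − 1 = 9 (so min K = 9/5), attained only by arithmetic progressions.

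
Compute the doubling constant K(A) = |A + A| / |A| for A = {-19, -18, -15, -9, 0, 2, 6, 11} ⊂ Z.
K = |A + A| / |A| = 31/8

Enumerate A + A = {a + b : a, b ∈ A}. With |A| = 8, there are |A|^2 = 64 ordered sum pairs; collecting distinct values, A + A = {-38, -37, -36, -34, -33, -30, -28, -27, -24, -19, -18, -17, -16, -15, -13, -12, -9, -8, -7, -4, -3, 0, 2, 4, 6, 8, 11, 12, 13, 17, 22}, so |A + A| = 31. Thus K = 31/8. For comparison, the minimum possible |A + A| over all 8-element sets is 2·8 − 1 = 15 (so min K = 15/8), attained only by arithmetic progressions.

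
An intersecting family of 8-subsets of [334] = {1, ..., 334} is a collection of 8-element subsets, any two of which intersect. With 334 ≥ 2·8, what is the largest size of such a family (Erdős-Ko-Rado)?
max |F| = C(333, 7) = 84549532139028

The Erdős-Ko-Rado theorem states: for n ≥ 2k, an intersecting family of k-subsets of an n-element set has size at most C(n − 1, k − 1), with equality for 'star' families {A ⊆ [n] : |A| = k, i ∈ A} (fix an element i). For n = 334, k = 8: C(333, 7) = 84549532139028.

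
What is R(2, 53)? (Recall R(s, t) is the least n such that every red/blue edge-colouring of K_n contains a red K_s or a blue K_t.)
R(2, 53) = 53

R(2, k) = k for all k ≥ 2: in a 2-colouring of K_k, either some edge is red (a red K_2) or all edges are blue (a blue K_k). And K_{52} coloured all-blue has no blue K_53, so R(2, 53) > 52. Hence R(2, 53) = 53.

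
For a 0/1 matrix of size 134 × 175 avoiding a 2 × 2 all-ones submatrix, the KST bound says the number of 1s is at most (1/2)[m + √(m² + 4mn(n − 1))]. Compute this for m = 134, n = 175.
z(134, 175; 2, 2) ≤ (1/2)[134 + √(134² + 4·134·175·174)] = (1/2)[134 + √16339156] = 2088.0861

Kővári–Sós–Turán: let r_1, ..., r_134 be the row sums and z = Σ r_i the total number of 1s. Each pair of columns can share at most one row with both entries 1 (else a 2×2 all-ones block appears), so Σ_i C(r_i, 2) ≤ C(175, 2) = 15225. By convexity Σ_i C(r_i, 2) ≥ 134·C(z/134, 2) = z(z − 134)/(2·134), giving z² − 134z − 134·175·174 ≤ 0 and hence z ≤ (1/2)[134 + √(17956 + 4·4080300)] = (1/2)[134 + √16339156] ≈ (1/2)(134 + 4042.1722) = 2088.0861.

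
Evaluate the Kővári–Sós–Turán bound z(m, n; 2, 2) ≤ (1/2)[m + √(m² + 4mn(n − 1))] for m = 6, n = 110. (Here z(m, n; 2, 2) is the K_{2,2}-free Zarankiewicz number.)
z(6, 110; 2, 2) ≤ (1/2)[6 + √(6² + 4·6·110·109)] = (1/2)[6 + √287796] = 271.2331

Kővári–Sós–Turán: let r_1, ..., r_6 be the row sums and z = Σ r_i the total number of 1s. Each pair of columns can share at most one row with both entries 1 (else a 2×2 all-ones block appears), so Σ_i C(r_i, 2) ≤ C(110, 2) = 5995. By convexity Σ_i C(r_i, 2) ≥ 6·C(z/6, 2) = z(z − 6)/(2·6), giving z² − 6z − 6·110·109 ≤ 0 and hence z ≤ (1/2)[6 + √(36 + 4·71940)] = (1/2)[6 + √287796] ≈ (1/2)(6 + 536.4662) = 271.2331.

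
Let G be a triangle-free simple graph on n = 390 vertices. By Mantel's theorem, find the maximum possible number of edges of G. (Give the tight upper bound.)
ex(390, K_3) = ⌊390^2/4⌋ = 38025

Mantel (1907): a triangle-free graph on n vertices has at most ⌊n^2/4⌋ edges, with equality for the complete bipartite graph K_{⌊n/2⌋, ⌈n/2⌉}. For n = 390: ⌊390^2/4⌋ = ⌊152100/4⌋ = 38025. The extremal graph is K_{195, 195}, which has 195·195 = 38025 edges.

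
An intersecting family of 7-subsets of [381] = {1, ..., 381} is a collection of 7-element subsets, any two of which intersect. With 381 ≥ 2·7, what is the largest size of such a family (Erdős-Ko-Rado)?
max |F| = C(380, 6) = 4019227348500

Erdős-Ko-Rado (1961): when n ≥ 2k, max |F| = C(n−1, k−1). The bound is attained by the star {A : i ∈ A} for any fixed i ∈ [n]. Here C(381−1, 7−1) = C(380, 6) = 4019227348500.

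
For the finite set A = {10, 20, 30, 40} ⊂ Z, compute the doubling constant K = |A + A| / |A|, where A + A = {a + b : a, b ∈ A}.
K = |A + A| / |A| = 7/4

Enumerate A + A = {a + b : a, b ∈ A}. With |A| = 4, there are |A|^2 = 16 ordered sum pairs; collecting distinct values, A + A = {20, 30, 40, 50, 60, 70, 80}, so |A + A| = 7. Thus K = 7/4. Here |A + A| = 2|A| − 1 = 7, the minimum possible — so K = 7/4 is minimal, which holds iff A is an arithmetic progression.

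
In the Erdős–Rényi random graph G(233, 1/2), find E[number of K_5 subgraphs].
E[# K_5] = C(233, 5) · (1/2)^C(5, 2) = 5480724326 / 2^10 = 2740362163/512 ≈ 5352269.849609

For each 5-subset S of vertices (there are C(233, 5) = 5480724326 such S), let X_S = 1 if S induces a K_5 (all C(5, 2) = 10 edges present). Then P(X_S = 1) = (1/2)^10 = 1/1024. By linearity of expectation, E[# K_5] = C(233, 5) · (1/2)^10 = 5480724326 / 1024 = 2740362163/512 ≈ 5352269.849609.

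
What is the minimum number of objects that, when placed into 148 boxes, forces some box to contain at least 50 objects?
n = (50 − 1)·148 + 1 = 7253

By the generalised pigeonhole principle, to guarantee some box contains ≥ r objects we need more than (r − 1) · k objects total. Threshold: n = (r − 1) · k + 1. With r = 50 and k = 148: n = 49 · 148 + 1 = 7252 + 1 = 7253. For n = 7252 = 49 · 148, we can put exactly 49 objects in every box, avoiding 50 in any single one — so 7253 is tight.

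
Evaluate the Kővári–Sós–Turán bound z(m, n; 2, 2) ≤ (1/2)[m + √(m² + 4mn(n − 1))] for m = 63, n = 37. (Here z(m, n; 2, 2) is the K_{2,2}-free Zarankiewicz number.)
z(63, 37; 2, 2) ≤ (1/2)[63 + √(63² + 4·63·37·36)] = (1/2)[63 + √339633] = 322.8902

Kővári–Sós–Turán: let r_1, ..., r_63 be the row sums and z = Σ r_i the total number of 1s. Each pair of columns can share at most one row with both entries 1 (else a 2×2 all-ones block appears), so Σ_i C(r_i, 2) ≤ C(37, 2) = 666. By convexity Σ_i C(r_i, 2) ≥ 63·C(z/63, 2) = z(z − 63)/(2·63), giving z² − 63z − 63·37·36 ≤ 0 and hence z ≤ (1/2)[63 + √(3969 + 4·83916)] = (1/2)[63 + √339633] ≈ (1/2)(63 + 582.7804) = 322.8902.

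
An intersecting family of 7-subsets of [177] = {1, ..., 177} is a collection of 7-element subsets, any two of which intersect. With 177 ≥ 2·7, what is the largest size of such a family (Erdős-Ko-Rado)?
max |F| = C(176, 6) = 37873734360

Erdős-Ko-Rado (1961): when n ≥ 2k, max |F| = C(n−1, k−1). The bound is attained by the star {A : i ∈ A} for any fixed i ∈ [n]. Here C(177−1, 7−1) = C(176, 6) = 37873734360.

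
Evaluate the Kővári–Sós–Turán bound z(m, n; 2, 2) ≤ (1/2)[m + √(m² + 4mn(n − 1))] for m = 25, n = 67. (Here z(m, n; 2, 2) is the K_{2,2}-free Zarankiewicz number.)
z(25, 67; 2, 2) ≤ (1/2)[25 + √(25² + 4·25·67·66)] = (1/2)[25 + √442825] = 345.2255

Kővári–Sós–Turán: let r_1, ..., r_25 be the row sums and z = Σ r_i the total number of 1s. Each pair of columns can share at most one row with both entries 1 (else a 2×2 all-ones block appears), so Σ_i C(r_i, 2) ≤ C(67, 2) = 2211. By convexity Σ_i C(r_i, 2) ≥ 25·C(z/25, 2) = z(z − 25)/(2·25), giving z² − 25z − 25·67·66 ≤ 0 and hence z ≤ (1/2)[25 + √(625 + 4·110550)] = (1/2)[25 + √442825] ≈ (1/2)(25 + 665.451) = 345.2255.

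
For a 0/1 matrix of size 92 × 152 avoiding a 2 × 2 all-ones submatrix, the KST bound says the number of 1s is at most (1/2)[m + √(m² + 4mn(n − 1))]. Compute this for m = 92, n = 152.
z(92, 152; 2, 2) ≤ (1/2)[92 + √(92² + 4·92·152·151)] = (1/2)[92 + √8454800] = 1499.8569

Kővári–Sós–Turán: let r_1, ..., r_92 be the row sums and z = Σ r_i the total number of 1s. Each pair of columns can share at most one row with both entries 1 (else a 2×2 all-ones block appears), so Σ_i C(r_i, 2) ≤ C(152, 2) = 11476. By convexity Σ_i C(r_i, 2) ≥ 92·C(z/92, 2) = z(z − 92)/(2·92), giving z² − 92z − 92·152·151 ≤ 0 and hence z ≤ (1/2)[92 + √(8464 + 4·2111584)] = (1/2)[92 + √8454800] ≈ (1/2)(92 + 2907.7139) = 1499.8569.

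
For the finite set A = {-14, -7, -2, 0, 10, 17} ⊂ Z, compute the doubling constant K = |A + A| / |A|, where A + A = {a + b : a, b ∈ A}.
K = |A + A| / |A| = 17/6

Enumerate A + A = {a + b : a, b ∈ A}. With |A| = 6, there are |A|^2 = 36 ordered sum pairs; collecting distinct values, A + A = {-28, -21, -16, -14, -9, -7, -4, -2, 0, 3, 8, 10, 15, 17, 20, 27, 34}, so |A + A| = 17. Thus K = 17/6. For comparison, the minimum possible |A + A| over all 6-element sets is 2·6 − 1 = 11 (so min K = 11/6), attained only by arithmetic progressions.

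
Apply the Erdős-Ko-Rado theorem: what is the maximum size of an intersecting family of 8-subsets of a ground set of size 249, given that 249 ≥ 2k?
max |F| = C(248, 7) = 10510678570392

Erdős-Ko-Rado (1961): when n ≥ 2k, max |F| = C(n−1, k−1). The bound is attained by the star {A : i ∈ A} for any fixed i ∈ [n]. Here C(249−1, 8−1) = C(248, 7) = 10510678570392.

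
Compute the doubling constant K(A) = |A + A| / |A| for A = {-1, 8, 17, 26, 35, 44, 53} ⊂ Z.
K = |A + A| / |A| = 13/7

Enumerate A + A = {a + b : a, b ∈ A}. With |A| = 7, there are |A|^2 = 49 ordered sum pairs; collecting distinct values, A + A = {-2, 7, 16, 25, 34, 43, 52, 61, 70, 79, 88, 97, 106}, so |A + A| = 13. Thus K = 13/7. Here |A + A| = 2|A| − 1 = 13, the minimum possible — so K = 13/7 is minimal, which holds iff A is an arithmetic progression.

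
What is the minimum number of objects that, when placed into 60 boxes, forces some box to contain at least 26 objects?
n = (26 − 1)·60 + 1 = 1501

By the generalised pigeonhole principle, to guarantee some box contains ≥ r objects we need more than (r − 1) · k objects total. Threshold: n = (r − 1) · k + 1. With r = 26 and k = 60: n = 25 · 60 + 1 = 1500 + 1 = 1501. For n = 1500 = 25 · 60, we can put exactly 25 objects in every box, avoiding 26 in any single one — so 1501 is tight.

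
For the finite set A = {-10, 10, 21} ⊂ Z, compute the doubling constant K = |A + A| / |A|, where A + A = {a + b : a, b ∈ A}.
K = |A + A| / |A| = 6/3 = 2

Enumerate A + A = {a + b : a, b ∈ A}. With |A| = 3, there are |A|^2 = 9 ordered sum pairs; collecting distinct values, A + A = {-20, 0, 11, 20, 31, 42}, so |A + A| = 6. Thus K = 6/3 = 2. For comparison, the minimum possible |A + A| over all 3-element sets is 2·3 − 1 = 5 (so min K = 5/3), attained only by arithmetic progressions.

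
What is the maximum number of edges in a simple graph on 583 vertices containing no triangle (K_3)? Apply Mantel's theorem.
ex(583, K_3) = ⌊583^2/4⌋ = 84972

Mantel (1907): a triangle-free graph on n vertices has at most ⌊n^2/4⌋ edges, with equality for the complete bipartite graph K_{⌊n/2⌋, ⌈n/2⌉}. For n = 583: ⌊583^2/4⌋ = ⌊339889/4⌋ = 84972. The extremal graph is K_{291, 292}, which has 291·292 = 84972 edges.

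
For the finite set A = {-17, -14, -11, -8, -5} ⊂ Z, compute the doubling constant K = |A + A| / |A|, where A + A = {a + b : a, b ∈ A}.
K = |A + A| / |A| = 9/5

Enumerate A + A = {a + b : a, b ∈ A}. With |A| = 5, there are |A|^2 = 25 ordered sum pairs; collecting distinct values, A + A = {-34, -31, -28, -25, -22, -19, -16, -13, -10}, so |A + A| = 9. Thus K = 9/5. Here |A + A| = 2|A| − 1 = 9, the minimum possible — so K = 9/5 is minimal, which holds iff A is an arithmetic progression.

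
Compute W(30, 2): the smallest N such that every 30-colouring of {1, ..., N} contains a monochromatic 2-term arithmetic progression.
W(30, 2) = 30 + 1 = 31

A 2-term AP is any pair of integers, so a monochromatic 2-AP exists iff some colour is used at least twice. With 30 colours, the colouring i ↦ i on {1, ..., 30} uses each colour once, avoiding any monochromatic pair, so W(30, 2) > 30. For {1, ..., 31}, pigeonhole forces two integers of the same colour, which form a monochromatic 2-AP. Hence W(30, 2) = 31.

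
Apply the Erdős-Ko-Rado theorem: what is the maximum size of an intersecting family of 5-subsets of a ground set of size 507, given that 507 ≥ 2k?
max |F| = C(506, 4) = 2699163390

Erdős-Ko-Rado (1961): when n ≥ 2k, max |F| = C(n−1, k−1). The bound is attained by the star {A : i ∈ A} for any fixed i ∈ [n]. Here C(507−1, 5−1) = C(506, 4) = 2699163390.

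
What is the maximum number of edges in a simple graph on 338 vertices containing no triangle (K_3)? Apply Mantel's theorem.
ex(338, K_3) = ⌊338^2/4⌋ = 28561

Mantel (1907): a triangle-free graph on n vertices has at most ⌊n^2/4⌋ edges, with equality for the complete bipartite graph K_{⌊n/2⌋, ⌈n/2⌉}. For n = 338: ⌊338^2/4⌋ = ⌊114244/4⌋ = 28561. The extremal graph is K_{169, 169}, which has 169·169 = 28561 edges.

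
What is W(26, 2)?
W(26, 2) = 26 + 1 = 27

A 2-term AP is any pair of integers, so a monochromatic 2-AP exists iff some colour is used at least twice. With 26 colours, the colouring i ↦ i on {1, ..., 26} uses each colour once, avoiding any monochromatic pair, so W(26, 2) > 26. For {1, ..., 27}, pigeonhole forces two integers of the same colour, which form a monochromatic 2-AP. Hence W(26, 2) = 27.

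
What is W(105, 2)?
W(105, 2) = 105 + 1 = 106

A 2-term AP is any pair of integers, so a monochromatic 2-AP exists iff some colour is used at least twice. With 105 colours, the colouring i ↦ i on {1, ..., 105} uses each colour once, avoiding any monochromatic pair, so W(105, 2) > 105. For {1, ..., 106}, pigeonhole forces two integers of the same colour, which form a monochromatic 2-AP. Hence W(105, 2) = 106.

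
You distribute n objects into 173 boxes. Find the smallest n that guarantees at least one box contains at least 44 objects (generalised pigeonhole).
n = (44 − 1)·173 + 1 = 7440

By the generalised pigeonhole principle, to guarantee some box contains ≥ r objects we need more than (r − 1) · k objects total. Threshold: n = (r − 1) · k + 1. With r = 44 and k = 173: n = 43 · 173 + 1 = 7439 + 1 = 7440. For n = 7439 = 43 · 173, we can put exactly 43 objects in every box, avoiding 44 in any single one — so 7440 is tight.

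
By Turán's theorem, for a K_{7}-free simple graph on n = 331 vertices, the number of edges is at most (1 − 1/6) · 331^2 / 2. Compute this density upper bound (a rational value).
Turán density bound = (5/6) · 331^2/2 = 547805/12 ≈ 45650.4167

Turán's theorem: ex(n, K_{r+1}) is achieved by the complete r-partite Turán graph T(n, r) with parts as balanced as possible, and is at most (1 − 1/r) · n^2/2. For r = 6, n = 331: the density bound is (5/6) · 109561/2 = 547805/12 ≈ 45650.4167. The integer-valued extremum is e(T(331, 6)) = 45650, which is strictly less than the density bound 547805/12 since 6 ∤ 331 (the parts of T(331, 6) cannot all be equal).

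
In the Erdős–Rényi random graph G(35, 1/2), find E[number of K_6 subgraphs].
E[# K_6] = C(35, 6) · (1/2)^C(6, 2) = 1623160 / 2^15 = 202895/4096 ≈ 49.534912

For each 6-subset S of vertices (there are C(35, 6) = 1623160 such S), let X_S = 1 if S induces a K_6 (all C(6, 2) = 15 edges present). Then P(X_S = 1) = (1/2)^15 = 1/32768. By linearity of expectation, E[# K_6] = C(35, 6) · (1/2)^15 = 1623160 / 32768 = 202895/4096 ≈ 49.534912.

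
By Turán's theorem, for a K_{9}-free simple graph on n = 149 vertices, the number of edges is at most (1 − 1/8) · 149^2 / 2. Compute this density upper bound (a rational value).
Turán density bound = (7/8) · 149^2/2 = 155407/16 ≈ 9712.9375

Turán's theorem: ex(n, K_{r+1}) is achieved by the complete r-partite Turán graph T(n, r) with parts as balanced as possible, and is at most (1 − 1/r) · n^2/2. For r = 8, n = 149: the density bound is (7/8) · 22201/2 = 155407/16 ≈ 9712.9375. The integer-valued extremum is e(T(149, 8)) = 9712, which is strictly less than the density bound 155407/16 since 8 ∤ 149 (the parts of T(149, 8) cannot all be equal).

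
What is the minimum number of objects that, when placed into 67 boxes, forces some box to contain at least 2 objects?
n = (2 − 1)·67 + 1 = 68

By the generalised pigeonhole principle, to guarantee some box contains ≥ r objects we need more than (r − 1) · k objects total. Threshold: n = (r − 1) · k + 1. With r = 2 and k = 67: n = 1 · 67 + 1 = 67 + 1 = 68. For n = 67 = 1 · 67, we can put exactly 1 objects in every box, avoiding 2 in any single one — so 68 is tight.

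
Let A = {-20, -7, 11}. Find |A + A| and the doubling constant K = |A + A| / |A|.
K = |A + A| / |A| = 6/3 = 2

Enumerate A + A = {a + b : a, b ∈ A}. With |A| = 3, there are |A|^2 = 9 ordered sum pairs; collecting distinct values, A + A = {-40, -27, -14, -9, 4, 22}, so |A + A| = 6. Thus K = 6/3 = 2. For comparison, the minimum possible |A + A| over all 3-element sets is 2·3 − 1 = 5 (so min K = 5/3), attained only by arithmetic progressions.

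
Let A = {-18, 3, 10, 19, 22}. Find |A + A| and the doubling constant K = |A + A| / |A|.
K = |A + A| / |A| = 15/5 = 3

Enumerate A + A = {a + b : a, b ∈ A}. With |A| = 5, there are |A|^2 = 25 ordered sum pairs; collecting distinct values, A + A = {-36, -15, -8, 1, 4, 6, 13, 20, 22, 25, 29, 32, 38, 41, 44}, so |A + A| = 15. Thus K = 15/5 = 3. For comparison, the minimum possible |A + A| over all 5-element sets is 2·5 − 1 = 9 (so min K = 9/5), attained only by arithmetic progressions.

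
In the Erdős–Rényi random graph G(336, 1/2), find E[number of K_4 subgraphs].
E[# K_4] = C(336, 4) · (1/2)^C(4, 2) = 521631180 / 2^6 = 130407795/16 = 8150487.1875

For each 4-subset S of vertices (there are C(336, 4) = 521631180 such S), let X_S = 1 if S induces a K_4 (all C(4, 2) = 6 edges present). Then P(X_S = 1) = (1/2)^6 = 1/64. By linearity of expectation, E[# K_4] = C(336, 4) · (1/2)^6 = 521631180 / 64 = 130407795/16 = 8150487.1875.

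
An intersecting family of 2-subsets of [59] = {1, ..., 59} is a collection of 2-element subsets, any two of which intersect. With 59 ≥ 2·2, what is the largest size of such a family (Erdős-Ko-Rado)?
max |F| = C(58, 1) = 58

The Erdős-Ko-Rado theorem states: for n ≥ 2k, an intersecting family of k-subsets of an n-element set has size at most C(n − 1, k − 1), with equality for 'star' families {A ⊆ [n] : |A| = k, i ∈ A} (fix an element i). For n = 59, k = 2: C(58, 1) = 58.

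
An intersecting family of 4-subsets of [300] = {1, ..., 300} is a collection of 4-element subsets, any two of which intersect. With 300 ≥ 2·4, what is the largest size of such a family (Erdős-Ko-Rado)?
max |F| = C(299, 3) = 4410549

Erdős-Ko-Rado (1961): when n ≥ 2k, max |F| = C(n−1, k−1). The bound is attained by the star {A : i ∈ A} for any fixed i ∈ [n]. Here C(300−1, 4−1) = C(299, 3) = 4410549.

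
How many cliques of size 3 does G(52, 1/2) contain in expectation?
E[# K_3] = C(52, 3) · (1/2)^C(3, 2) = 22100 / 2^3 = 5525/2 = 2762.5

For each 3-subset S of vertices (there are C(52, 3) = 22100 such S), let X_S = 1 if S induces a K_3 (all C(3, 2) = 3 edges present). Then P(X_S = 1) = (1/2)^3 = 1/8. By linearity of expectation, E[# K_3] = C(52, 3) · (1/2)^3 = 22100 / 8 = 5525/2 = 2762.5.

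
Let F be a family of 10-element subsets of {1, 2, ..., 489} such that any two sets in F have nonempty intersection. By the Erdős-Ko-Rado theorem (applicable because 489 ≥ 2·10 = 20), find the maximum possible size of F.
max |F| = C(488, 9) = 4015962072422483040

Erdős-Ko-Rado (1961): when n ≥ 2k, max |F| = C(n−1, k−1). The bound is attained by the star {A : i ∈ A} for any fixed i ∈ [n]. Here C(489−1, 10−1) = C(488, 9) = 4015962072422483040.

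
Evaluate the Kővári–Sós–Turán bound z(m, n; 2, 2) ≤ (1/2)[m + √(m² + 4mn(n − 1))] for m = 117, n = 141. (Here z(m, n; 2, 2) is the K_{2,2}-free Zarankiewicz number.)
z(117, 141; 2, 2) ≤ (1/2)[117 + √(117² + 4·117·141·140)] = (1/2)[117 + √9252009] = 1579.3558

Kővári–Sós–Turán: let r_1, ..., r_117 be the row sums and z = Σ r_i the total number of 1s. Each pair of columns can share at most one row with both entries 1 (else a 2×2 all-ones block appears), so Σ_i C(r_i, 2) ≤ C(141, 2) = 9870. By convexity Σ_i C(r_i, 2) ≥ 117·C(z/117, 2) = z(z − 117)/(2·117), giving z² − 117z − 117·141·140 ≤ 0 and hence z ≤ (1/2)[117 + √(13689 + 4·2309580)] = (1/2)[117 + √9252009] ≈ (1/2)(117 + 3041.7115) = 1579.3558.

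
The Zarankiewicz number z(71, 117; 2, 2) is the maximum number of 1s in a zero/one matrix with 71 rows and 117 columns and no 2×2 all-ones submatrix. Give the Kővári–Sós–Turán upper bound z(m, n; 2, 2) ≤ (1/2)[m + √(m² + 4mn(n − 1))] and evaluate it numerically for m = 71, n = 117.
z(71, 117; 2, 2) ≤ (1/2)[71 + √(71² + 4·71·117·116)] = (1/2)[71 + √3859489] = 1017.7791

Kővári–Sós–Turán: let r_1, ..., r_71 be the row sums and z = Σ r_i the total number of 1s. Each pair of columns can share at most one row with both entries 1 (else a 2×2 all-ones block appears), so Σ_i C(r_i, 2) ≤ C(117, 2) = 6786. By convexity Σ_i C(r_i, 2) ≥ 71·C(z/71, 2) = z(z − 71)/(2·71), giving z² − 71z − 71·117·116 ≤ 0 and hence z ≤ (1/2)[71 + √(5041 + 4·963612)] = (1/2)[71 + √3859489] ≈ (1/2)(71 + 1964.5582) = 1017.7791.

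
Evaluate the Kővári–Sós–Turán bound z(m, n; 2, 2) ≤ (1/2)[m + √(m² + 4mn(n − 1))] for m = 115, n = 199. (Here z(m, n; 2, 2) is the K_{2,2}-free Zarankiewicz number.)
z(115, 199; 2, 2) ≤ (1/2)[115 + √(115² + 4·115·199·198)] = (1/2)[115 + √18138145] = 2186.9451

Kővári–Sós–Turán: let r_1, ..., r_115 be the row sums and z = Σ r_i the total number of 1s. Each pair of columns can share at most one row with both entries 1 (else a 2×2 all-ones block appears), so Σ_i C(r_i, 2) ≤ C(199, 2) = 19701. By convexity Σ_i C(r_i, 2) ≥ 115·C(z/115, 2) = z(z − 115)/(2·115), giving z² − 115z − 115·199·198 ≤ 0 and hence z ≤ (1/2)[115 + √(13225 + 4·4531230)] = (1/2)[115 + √18138145] ≈ (1/2)(115 + 4258.8901) = 2186.9451.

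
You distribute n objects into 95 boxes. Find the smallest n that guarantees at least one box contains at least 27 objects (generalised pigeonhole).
n = (27 − 1)·95 + 1 = 2471

By the generalised pigeonhole principle, to guarantee some box contains ≥ r objects we need more than (r − 1) · k objects total. Threshold: n = (r − 1) · k + 1. With r = 27 and k = 95: n = 26 · 95 + 1 = 2470 + 1 = 2471. For n = 2470 = 26 · 95, we can put exactly 26 objects in every box, avoiding 27 in any single one — so 2471 is tight.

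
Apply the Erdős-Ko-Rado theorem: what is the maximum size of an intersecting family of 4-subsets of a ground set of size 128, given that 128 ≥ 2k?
max |F| = C(127, 3) = 333375

The Erdős-Ko-Rado theorem states: for n ≥ 2k, an intersecting family of k-subsets of an n-element set has size at most C(n − 1, k − 1), with equality for 'star' families {A ⊆ [n] : |A| = k, i ∈ A} (fix an element i). For n = 128, k = 4: C(127, 3) = 333375.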